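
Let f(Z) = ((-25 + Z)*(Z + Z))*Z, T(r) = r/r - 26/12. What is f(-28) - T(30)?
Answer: -498617/6 ≈ -83103.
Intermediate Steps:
T(r) = -7/6 (T(r) = 1 - 26*1/12 = 1 - 13/6 = -7/6)
f(Z) = 2*Z²*(-25 + Z) (f(Z) = ((-25 + Z)*(2*Z))*Z = (2*Z*(-25 + Z))*Z = 2*Z²*(-25 + Z))
f(-28) - T(30) = 2*(-28)²*(-25 - 28) - 1*(-7/6) = 2*784*(-53) + 7/6 = -83104 + 7/6 = -498617/6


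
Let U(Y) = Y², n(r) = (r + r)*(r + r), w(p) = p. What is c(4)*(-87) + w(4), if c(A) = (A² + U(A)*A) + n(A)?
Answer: -12524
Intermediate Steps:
n(r) = 4*r² (n(r) = (2*r)*(2*r) = 4*r²)
c(A) = A³ + 5*A² (c(A) = (A² + A²*A) + 4*A² = (A² + A³) + 4*A² = A³ + 5*A²)
c(4)*(-87) + w(4) = (4²*(5 + 4))*(-87) + 4 = (16*9)*(-87) + 4 = 144*(-87) + 4 = -12528 + 4 = -12524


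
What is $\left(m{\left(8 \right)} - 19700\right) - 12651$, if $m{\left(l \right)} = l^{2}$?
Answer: $-32287$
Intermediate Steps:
$\left(m{\left(8 \right)} - 19700\right) - 12651 = \left(8^{2} - 19700\right) - 12651 = \left(64 - 19700\right) - 12651 = -19636 - 12651 = -32287$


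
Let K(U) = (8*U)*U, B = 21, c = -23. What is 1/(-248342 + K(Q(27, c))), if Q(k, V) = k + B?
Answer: -1/229910 ≈ -4.3495e-6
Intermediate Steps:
Q(k, V) = 21 + k (Q(k, V) = k + 21 = 21 + k)
K(U) = 8*U²
1/(-248342 + K(Q(27, c))) = 1/(-248342 + 8*(21 + 27)²) = 1/(-248342 + 8*48²) = 1/(-248342 + 8*2304) = 1/(-248342 + 18432) = 1/(-229910) = -1/229910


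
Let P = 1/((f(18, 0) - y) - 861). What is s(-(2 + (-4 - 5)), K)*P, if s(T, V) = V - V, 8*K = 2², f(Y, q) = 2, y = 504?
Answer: 0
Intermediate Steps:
K = ½ (K = (⅛)*2² = (⅛)*4 = ½ ≈ 0.50000)
s(T, V) = 0
P = -1/1363 (P = 1/((2 - 1*504) - 861) = 1/((2 - 504) - 861) = 1/(-502 - 861) = 1/(-1363) = -1/1363 ≈ -0.00073368)
s(-(2 + (-4 - 5)), K)*P = 0*(-1/1363) = 0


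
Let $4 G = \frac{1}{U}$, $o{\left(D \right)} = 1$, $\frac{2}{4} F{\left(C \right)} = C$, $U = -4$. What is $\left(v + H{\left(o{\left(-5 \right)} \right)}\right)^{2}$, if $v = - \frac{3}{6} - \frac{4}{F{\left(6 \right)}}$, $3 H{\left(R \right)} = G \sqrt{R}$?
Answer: $\frac{1681}{2304} \approx 0.7296$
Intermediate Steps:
$F{\left(C \right)} = 2 C$
$G = - \frac{1}{16}$ ($G = \frac{1}{4 \left(-4\right)} = \frac{1}{4} \left(- \frac{1}{4}\right) = - \frac{1}{16} \approx -0.0625$)
$H{\left(R \right)} = - \frac{\sqrt{R}}{48}$ ($H{\left(R \right)} = \frac{\left(- \frac{1}{16}\right) \sqrt{R}}{3} = - \frac{\sqrt{R}}{48}$)
$v = - \frac{5}{6}$ ($v = - \frac{3}{6} - \frac{4}{2 \cdot 6} = \left(-3\right) \frac{1}{6} - \frac{4}{12} = - \frac{1}{2} - \frac{1}{3} = - \frac{5}{6} \approx -0.83333$)
$\left(v + H{\left(o{\left(-5 \right)} \right)}\right)^{2} = \left(- \frac{5}{6} - \frac{\sqrt{1}}{48}\right)^{2} = \left(- \frac{5}{6} - \frac{1}{48}\right)^{2} = \left(- \frac{41}{48}\right)^{2} = \frac{1681}{2304}$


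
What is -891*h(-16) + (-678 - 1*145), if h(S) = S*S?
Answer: -228919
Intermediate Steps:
h(S) = S**2
-891*h(-16) + (-678 - 1*145) = -891*(-16)**2 + (-678 - 1*145) = -891*256 + (-678 - 145) = -228096 - 823 = -228919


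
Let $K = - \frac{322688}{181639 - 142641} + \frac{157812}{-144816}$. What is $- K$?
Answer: $\frac{2203530741}{235313932} \approx 9.3642$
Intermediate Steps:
$K = - \frac{2203530741}{235313932}$ ($K = - \frac{322688}{38998} + 157812 \left(- \frac{1}{144816}\right) = \left(-322688\right) \frac{1}{38998} - \frac{13151}{12068} = - \frac{161344}{19499} - \frac{13151}{12068} = - \frac{2203530741}{235313932} \approx -9.3642$)
$- K = \left(-1\right) \left(- \frac{2203530741}{235313932}\right) = \frac{2203530741}{235313932}$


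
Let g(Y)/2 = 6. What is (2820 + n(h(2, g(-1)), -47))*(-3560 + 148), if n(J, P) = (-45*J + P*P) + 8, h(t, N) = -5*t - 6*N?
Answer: -29776524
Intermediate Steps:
g(Y) = 12 (g(Y) = 2*6 = 12)
h(t, N) = -6*N - 5*t
n(J, P) = 8 + P**2 - 45*J (n(J, P) = (-45*J + P**2) + 8 = (P**2 - 45*J) + 8 = 8 + P**2 - 45*J)
(2820 + n(h(2, g(-1)), -47))*(-3560 + 148) = (2820 + (8 + (-47)**2 - 45*(-6*12 - 5*2)))*(-3560 + 148) = (2820 + (8 + 2209 - 45*(-72 - 10)))*(-3412) = (2820 + (8 + 2209 - 45*(-82)))*(-3412) = (2820 + (8 + 2209 + 3690))*(-3412) = (2820 + 5907)*(-3412) = 8727*(-3412) = -29776524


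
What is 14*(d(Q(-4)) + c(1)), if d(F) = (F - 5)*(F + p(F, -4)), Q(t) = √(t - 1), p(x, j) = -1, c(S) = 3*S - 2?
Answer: 14 - 84*I*√5 ≈ 14.0 - 187.83*I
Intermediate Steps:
c(S) = -2 + 3*S
Q(t) = √(-1 + t)
d(F) = (-1 + F)*(-5 + F) (d(F) = (F - 5)*(F - 1) = (-5 + F)*(-1 + F) = (-1 + F)*(-5 + F))
14*(d(Q(-4)) + c(1)) = 14*((5 + (√(-1 - 4))² - 6*√(-1 - 4)) + (-2 + 3*1)) = 14*((5 + (√(-5))² - 6*I*√5) + (-2 + 3)) = 14*((5 + (I*√5)² - 6*I*√5) + 1) = 14*((5 - 5 - 6*I*√5) + 1) = 14*(-6*I*√5 + 1) = 14*(1 - 6*I*√5) = 14 - 84*I*√5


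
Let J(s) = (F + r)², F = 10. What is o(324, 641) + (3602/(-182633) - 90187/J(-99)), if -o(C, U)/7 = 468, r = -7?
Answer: -21855906161/1643697 ≈ -13297.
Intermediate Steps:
o(C, U) = -3276 (o(C, U) = -7*468 = -3276)
J(s) = 9 (J(s) = (10 - 7)² = 3² = 9)
o(324, 641) + (3602/(-182633) - 90187/J(-99)) = -3276 + (3602/(-182633) - 90187/9) = -3276 + (3602*(-1/182633) - 90187*⅑) = -3276 + (-3602/182633 - 90187/9) = -3276 - 16471154789/1643697 = -21855906161/1643697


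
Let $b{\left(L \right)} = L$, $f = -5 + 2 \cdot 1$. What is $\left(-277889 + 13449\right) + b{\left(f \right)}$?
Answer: $-264443$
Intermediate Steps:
$f = -3$ ($f = -5 + 2 = -3$)
$\left(-277889 + 13449\right) + b{\left(f \right)} = \left(-277889 + 13449\right) - 3 = -264440 - 3 = -264443$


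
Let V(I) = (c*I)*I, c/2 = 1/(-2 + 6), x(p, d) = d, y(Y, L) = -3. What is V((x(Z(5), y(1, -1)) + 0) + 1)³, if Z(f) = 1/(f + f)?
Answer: 8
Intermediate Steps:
Z(f) = 1/(2*f)
c = ½ (c = 2/(-2 + 6) = 2/4 = 2*(¼) = ½ ≈ 0.50000)
V(I) = I²/2 (V(I) = (I/2)*I = I²/2)
V((x(Z(5), y(1, -1)) + 0) + 1)³ = (((-3 + 0) + 1)²/2)³ = ((-3 + 1)²/2)³ = ((½)*(-2)²)³ = ((½)*4)³ = 2³ = 8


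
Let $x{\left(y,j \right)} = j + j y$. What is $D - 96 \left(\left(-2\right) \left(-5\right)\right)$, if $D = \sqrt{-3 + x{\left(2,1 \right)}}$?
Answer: $-960$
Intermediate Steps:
$D = 0$ ($D = \sqrt{-3 + 1 \left(1 + 2\right)} = \sqrt{-3 + 1 \cdot 3} = \sqrt{-3 + 3} = \sqrt{0} = 0$)
$D - 96 \left(\left(-2\right) \left(-5\right)\right) = 0 - 96 \left(\left(-2\right) \left(-5\right)\right) = 0 - 960 = -960$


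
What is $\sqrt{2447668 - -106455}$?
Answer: $\sqrt{2554123} \approx 1598.2$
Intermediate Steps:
$\sqrt{2447668 - -106455} = \sqrt{2447668 + \left(-885897 + 992352\right)} = \sqrt{2447668 + 106455} = \sqrt{2554123}$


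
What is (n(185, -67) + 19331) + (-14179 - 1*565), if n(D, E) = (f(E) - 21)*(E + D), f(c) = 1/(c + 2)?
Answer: 136967/65 ≈ 2107.2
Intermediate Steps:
f(c) = 1/(2 + c)
n(D, E) = (-21 + 1/(2 + E))*(D + E) (n(D, E) = (1/(2 + E) - 21)*(E + D) = (-21 + 1/(2 + E))*(D + E))
(n(185, -67) + 19331) + (-14179 - 1*565) = ((185 - 67 - 21*(2 - 67)*(185 - 67))/(2 - 67) + 19331) + (-14179 - 1*565) = ((185 - 67 - 21*(-65)*118)/(-65) + 19331) + (-14179 - 565) = (-(185 - 67 + 161070)/65 + 19331) - 14744 = (-1/65*161188 + 19331) - 14744 = (-161188/65 + 19331) - 14744 = 1095327/65 - 14744 = 136967/65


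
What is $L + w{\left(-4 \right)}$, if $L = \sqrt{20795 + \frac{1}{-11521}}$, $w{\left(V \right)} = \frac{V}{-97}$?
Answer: $\frac{4}{97} + \frac{\sqrt{2760191894074}}{11521} \approx 144.25$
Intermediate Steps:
$w{\left(V \right)} = - \frac{V}{97}$ ($w{\left(V \right)} = V \left(- \frac{1}{97}\right) = - \frac{V}{97}$)
$L = \frac{\sqrt{2760191894074}}{11521}$ ($L = \sqrt{20795 - \frac{1}{11521}} = \sqrt{\frac{239579194}{11521}} = \frac{\sqrt{2760191894074}}{11521} \approx 144.2$)
$L + w{\left(-4 \right)} = \frac{\sqrt{2760191894074}}{11521} - - \frac{4}{97} = \frac{\sqrt{2760191894074}}{11521} + \frac{4}{97} = \frac{4}{97} + \frac{\sqrt{2760191894074}}{11521}$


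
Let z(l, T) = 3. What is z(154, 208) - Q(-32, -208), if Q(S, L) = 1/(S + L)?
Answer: 721/240 ≈ 3.0042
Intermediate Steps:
Q(S, L) = 1/(L + S)
z(154, 208) - Q(-32, -208) = 3 - 1/(-208 - 32) = 3 - 1/(-240) = 3 - 1*(-1/240) = 3 + 1/240 = 721/240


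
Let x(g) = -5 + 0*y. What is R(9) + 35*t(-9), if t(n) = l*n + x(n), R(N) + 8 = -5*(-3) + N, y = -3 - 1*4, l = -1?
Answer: 156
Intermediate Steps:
y = -7 (y = -3 - 4 = -7)
x(g) = -5 (x(g) = -5 + 0*(-7) = -5 + 0 = -5)
R(N) = 7 + N (R(N) = -8 + (-5*(-3) + N) = -8 + (15 + N) = 7 + N)
t(n) = -5 - n (t(n) = -n - 5 = -5 - n)
R(9) + 35*t(-9) = (7 + 9) + 35*(-5 - 1*(-9)) = 16 + 35*(-5 + 9) = 16 + 35*4 = 16 + 140 = 156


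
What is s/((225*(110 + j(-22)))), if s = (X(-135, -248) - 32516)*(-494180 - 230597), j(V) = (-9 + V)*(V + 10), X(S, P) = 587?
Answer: 7713801611/36150 ≈ 2.1338e+5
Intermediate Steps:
j(V) = (-9 + V)*(10 + V)
s = 23141404833 (s = (587 - 32516)*(-494180 - 230597) = -31929*(-724777) = 23141404833)
s/((225*(110 + j(-22)))) = 23141404833/((225*(110 + (-90 - 22 + (-22)**2)))) = 23141404833/((225*(110 + (-90 - 22 + 484)))) = 23141404833/((225*(110 + 372))) = 23141404833/((225*482)) = 23141404833/108450 = 23141404833*(1/108450) = 7713801611/36150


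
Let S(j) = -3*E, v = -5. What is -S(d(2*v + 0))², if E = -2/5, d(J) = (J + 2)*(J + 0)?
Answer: -36/25 ≈ -1.4400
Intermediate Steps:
d(J) = J*(2 + J) (d(J) = (2 + J)*J = J*(2 + J))
E = -⅖ (E = -2*⅕ = -⅖ ≈ -0.40000)
S(j) = 6/5 (S(j) = -3*(-⅖) = 6/5)
-S(d(2*v + 0))² = -(6/5)² = -1*36/25 = -36/25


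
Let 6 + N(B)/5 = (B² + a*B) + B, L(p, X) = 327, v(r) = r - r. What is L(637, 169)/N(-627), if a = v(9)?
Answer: 109/654160 ≈ 0.00016663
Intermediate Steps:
v(r) = 0
a = 0
N(B) = -30 + 5*B + 5*B² (N(B) = -30 + 5*((B² + 0*B) + B) = -30 + 5*((B² + 0) + B) = -30 + 5*(B² + B) = -30 + 5*(B + B²) = -30 + (5*B + 5*B²) = -30 + 5*B + 5*B²)
L(637, 169)/N(-627) = 327/(-30 + 5*(-627) + 5*(-627)²) = 327/(-30 - 3135 + 5*393129) = 327/(-30 - 3135 + 1965645) = 327/1962480 = 327*(1/1962480) = 109/654160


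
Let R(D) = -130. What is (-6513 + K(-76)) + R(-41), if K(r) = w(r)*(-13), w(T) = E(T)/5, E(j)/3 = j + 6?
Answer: -6097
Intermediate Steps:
E(j) = 18 + 3*j (E(j) = 3*(j + 6) = 3*(6 + j) = 18 + 3*j)
w(T) = 18/5 + 3*T/5 (w(T) = (18 + 3*T)/5 = (18 + 3*T)*(⅕) = 18/5 + 3*T/5)
K(r) = -234/5 - 39*r/5 (K(r) = (18/5 + 3*r/5)*(-13) = -234/5 - 39*r/5)
(-6513 + K(-76)) + R(-41) = (-6513 + (-234/5 - 39/5*(-76))) - 130 = (-6513 + (-234/5 + 2964/5)) - 130 = (-6513 + 546) - 130 = -5967 - 130 = -6097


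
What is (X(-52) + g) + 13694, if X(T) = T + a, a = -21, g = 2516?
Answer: 16137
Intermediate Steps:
X(T) = -21 + T (X(T) = T - 21 = -21 + T)
(X(-52) + g) + 13694 = ((-21 - 52) + 2516) + 13694 = (-73 + 2516) + 13694 = 2443 + 13694 = 16137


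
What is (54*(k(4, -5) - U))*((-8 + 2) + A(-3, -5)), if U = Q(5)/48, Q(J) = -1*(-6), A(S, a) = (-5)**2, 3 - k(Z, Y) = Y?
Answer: 32319/4 ≈ 8079.8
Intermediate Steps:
k(Z, Y) = 3 - Y
A(S, a) = 25
Q(J) = 6
U = 1/8 (U = 6/48 = 6*(1/48) = 1/8 ≈ 0.12500)
(54*(k(4, -5) - U))*((-8 + 2) + A(-3, -5)) = (54*((3 - 1*(-5)) - 1*1/8))*((-8 + 2) + 25) = (54*((3 + 5) - 1/8))*(-6 + 25) = (54*(8 - 1/8))*19 = (54*(63/8))*19 = (1701/4)*19 = 32319/4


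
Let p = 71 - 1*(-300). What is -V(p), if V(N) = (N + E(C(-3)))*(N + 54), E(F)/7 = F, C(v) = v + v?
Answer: -139825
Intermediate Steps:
C(v) = 2*v
E(F) = 7*F
p = 371 (p = 71 + 300 = 371)
V(N) = (-42 + N)*(54 + N) (V(N) = (N + 7*(2*(-3)))*(N + 54) = (N + 7*(-6))*(54 + N) = (N - 42)*(54 + N) = (-42 + N)*(54 + N))
-V(p) = -(-2268 + 371² + 12*371) = -(-2268 + 137641 + 4452) = -1*139825 = -139825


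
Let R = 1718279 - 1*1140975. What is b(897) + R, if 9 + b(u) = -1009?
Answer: 576286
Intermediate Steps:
R = 577304 (R = 1718279 - 1140975 = 577304)
b(u) = -1018 (b(u) = -9 - 1009 = -1018)
b(897) + R = -1018 + 577304 = 576286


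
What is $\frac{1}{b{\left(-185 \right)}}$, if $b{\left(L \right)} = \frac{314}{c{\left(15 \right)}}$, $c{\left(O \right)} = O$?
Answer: $\frac{15}{314} \approx 0.047771$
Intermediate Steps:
$b{\left(L \right)} = \frac{314}{15}$
$\frac{1}{b{\left(-185 \right)}} = \frac{1}{\frac{314}{15}} = \frac{15}{314}$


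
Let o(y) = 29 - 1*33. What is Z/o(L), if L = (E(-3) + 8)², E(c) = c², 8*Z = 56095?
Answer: -56095/32 ≈ -1753.0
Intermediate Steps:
Z = 56095/8 (Z = (⅛)*56095 = 56095/8 ≈ 7011.9)
L = 289 (L = ((-3)² + 8)² = (9 + 8)² = 17² = 289)
o(y) = -4 (o(y) = 29 - 33 = -4)
Z/o(L) = (56095/8)/(-4) = (56095/8)*(-¼) = -56095/32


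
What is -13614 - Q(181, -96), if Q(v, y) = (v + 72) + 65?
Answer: -13932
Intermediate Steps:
Q(v, y) = 137 + v (Q(v, y) = (72 + v) + 65 = 137 + v)
-13614 - Q(181, -96) = -13614 - (137 + 181) = -13614 - 1*318 = -13614 - 318 = -13932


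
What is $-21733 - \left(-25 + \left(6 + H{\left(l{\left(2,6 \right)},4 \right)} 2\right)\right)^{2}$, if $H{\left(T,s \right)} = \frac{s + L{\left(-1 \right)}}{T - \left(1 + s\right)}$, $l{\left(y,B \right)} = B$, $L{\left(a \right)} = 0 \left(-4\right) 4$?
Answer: $-21854$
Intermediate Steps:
$L{\left(a \right)} = 0$ ($L{\left(a \right)} = 0 \cdot 4 = 0$)
$H{\left(T,s \right)} = \frac{s}{-1 + T - s}$ ($H{\left(T,s \right)} = \frac{s + 0}{T - \left(1 + s\right)} = \frac{s}{-1 + T - s}$)
$-21733 - \left(-25 + \left(6 + H{\left(l{\left(2,6 \right)},4 \right)} 2\right)\right)^{2} = -21733 - \left(-25 + \left(6 + \left(-1\right) 4 \frac{1}{1 + 4 - 6} \cdot 2\right)\right)^{2} = -21733 - \left(-25 + \left(6 + \left(-1\right) 4 \frac{1}{-1} \cdot 2\right)\right)^{2} = -21733 - \left(-25 + \left(6 + \left(-1\right) 4 \left(-1\right) 2\right)\right)^{2} = -21733 - \left(-25 + \left(6 + 4 \cdot 2\right)\right)^{2} = -21733 - \left(-25 + \left(6 + 8\right)\right)^{2} = -21733 - \left(-25 + 14\right)^{2} = -21733 - \left(-11\right)^{2} = -21733 - 121 = -21854$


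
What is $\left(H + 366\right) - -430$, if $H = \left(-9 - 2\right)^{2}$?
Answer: $917$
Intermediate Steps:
$H = 121$ ($H = \left(-9 + \left(-10 + 8\right)\right)^{2} = \left(-9 - 2\right)^{2} = \left(-11\right)^{2} = 121$)
$\left(H + 366\right) - -430 = \left(121 + 366\right) - -430 = 487 + 430 = 917$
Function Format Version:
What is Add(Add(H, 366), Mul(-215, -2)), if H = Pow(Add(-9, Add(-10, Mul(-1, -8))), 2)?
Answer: 917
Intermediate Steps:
H = 121 (H = Pow(Add(-9, Add(-10, 8)), 2) = Pow(Add(-9, -2), 2) = Pow(-11, 2) = 121)
Add(Add(H, 366), Mul(-215, -2)) = Add(Add(121, 366), Mul(-215, -2)) = Add(487, 430) = 917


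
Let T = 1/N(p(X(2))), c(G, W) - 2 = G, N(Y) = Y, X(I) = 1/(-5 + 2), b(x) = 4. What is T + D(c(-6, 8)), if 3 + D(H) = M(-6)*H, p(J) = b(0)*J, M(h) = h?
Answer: 81/4 ≈ 20.250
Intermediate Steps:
X(I) = -1/3 (X(I) = 1/(-3) = -1/3)
p(J) = 4*J
c(G, W) = 2 + G
D(H) = -3 - 6*H
T = -3/4 (T = 1/(4*(-1/3)) = 1/(-4/3) = -3/4 ≈ -0.75000)
T + D(c(-6, 8)) = -3/4 + (-3 - 6*(2 - 6)) = -3/4 + (-3 - 6*(-4)) = -3/4 + (-3 + 24) = -3/4 + 21 = 81/4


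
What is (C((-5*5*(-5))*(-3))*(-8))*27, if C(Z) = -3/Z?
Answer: -216/125 ≈ -1.7280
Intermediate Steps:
(C((-5*5*(-5))*(-3))*(-8))*27 = (-3/((-5*5*(-5))*(-3))*(-8))*27 = (-3/(-25*(-5)*(-3))*(-8))*27 = (-3/(125*(-3))*(-8))*27 = (-3/(-375)*(-8))*27 = (-3*(-1/375)*(-8))*27 = ((1/125)*(-8))*27 = -8/125*27 = -216/125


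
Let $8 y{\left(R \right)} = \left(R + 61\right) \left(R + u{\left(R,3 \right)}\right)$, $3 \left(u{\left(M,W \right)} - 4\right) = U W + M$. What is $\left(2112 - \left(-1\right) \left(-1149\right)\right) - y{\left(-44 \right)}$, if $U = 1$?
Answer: $\frac{25849}{24} \approx 1077.0$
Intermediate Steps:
$u{\left(M,W \right)} = 4 + \frac{M}{3} + \frac{W}{3}$ ($u{\left(M,W \right)} = 4 + \frac{1 W + M}{3} = 4 + \frac{W + M}{3} = 4 + \frac{M + W}{3} = 4 + \left(\frac{M}{3} + \frac{W}{3}\right) = 4 + \frac{M}{3} + \frac{W}{3}$)
$y{\left(R \right)} = \frac{\left(5 + \frac{4 R}{3}\right) \left(61 + R\right)}{8}$ ($y{\left(R \right)} = \frac{\left(R + 61\right) \left(R + \left(4 + \frac{R}{3} + \frac{1}{3} \cdot 3\right)\right)}{8} = \frac{\left(61 + R\right) \left(R + \left(4 + \frac{R}{3} + 1\right)\right)}{8} = \frac{\left(61 + R\right) \left(R + \left(5 + \frac{R}{3}\right)\right)}{8} = \frac{\left(61 + R\right) \left(5 + \frac{4 R}{3}\right)}{8} = \frac{\left(5 + \frac{4 R}{3}\right) \left(61 + R\right)}{8}$)
$\left(2112 - \left(-1\right) \left(-1149\right)\right) - y{\left(-44 \right)} = \left(2112 - \left(-1\right) \left(-1149\right)\right) - \left(\frac{305}{8} + \frac{\left(-44\right)^{2}}{6} + \frac{259}{24} \left(-44\right)\right) = \left(2112 - 1149\right) - \left(\frac{305}{8} + \frac{1}{6} \cdot 1936 - \frac{2849}{6}\right) = \left(2112 - 1149\right) - \left(\frac{305}{8} + \frac{968}{3} - \frac{2849}{6}\right) = 963 - - \frac{2737}{24} = 963 + \frac{2737}{24} = \frac{25849}{24}$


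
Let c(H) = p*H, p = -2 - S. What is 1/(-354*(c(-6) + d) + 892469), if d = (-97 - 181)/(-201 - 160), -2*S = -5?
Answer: 361/318632459 ≈ 1.1330e-6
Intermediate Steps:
S = 5/2 (S = -½*(-5) = 5/2 ≈ 2.5000)
p = -9/2 (p = -2 - 1*5/2 = -2 - 5/2 = -9/2 ≈ -4.5000)
d = 278/361 (d = -278/(-361) = -278*(-1/361) = 278/361 ≈ 0.77008)
c(H) = -9*H/2
1/(-354*(c(-6) + d) + 892469) = 1/(-354*(-9/2*(-6) + 278/361) + 892469) = 1/(-354*(27 + 278/361) + 892469) = 1/(-354*10025/361 + 892469) = 1/(-3548850/361 + 892469) = 1/(318632459/361) = 361/318632459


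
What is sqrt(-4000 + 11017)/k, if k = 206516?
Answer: sqrt(7017)/206516 ≈ 0.00040562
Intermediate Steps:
sqrt(-4000 + 11017)/k = sqrt(-4000 + 11017)/206516 = sqrt(7017)*(1/206516) = sqrt(7017)/206516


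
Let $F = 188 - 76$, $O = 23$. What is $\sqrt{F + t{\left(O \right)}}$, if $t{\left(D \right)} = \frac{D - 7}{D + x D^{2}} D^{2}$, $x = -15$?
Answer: $\frac{3 \sqrt{22790}}{43} \approx 10.532$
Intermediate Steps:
$F = 112$ ($F = 188 - 76 = 112$)
$t{\left(D \right)} = \frac{D^{2} \left(-7 + D\right)}{D - 15 D^{2}}$ ($t{\left(D \right)} = \frac{D - 7}{D - 15 D^{2}} D^{2} = \frac{-7 + D}{D - 15 D^{2}} D^{2} = \frac{D^{2} \left(-7 + D\right)}{D - 15 D^{2}}$)
$\sqrt{F + t{\left(O \right)}} = \sqrt{112 + \frac{23 \left(-7 + 23\right)}{1 - 345}} = \sqrt{112 + 23 \frac{1}{1 - 345} \cdot 16} = \sqrt{112 + 23 \frac{1}{-344} \cdot 16} = \sqrt{112 + 23 \left(- \frac{1}{344}\right) 16} = \sqrt{112 - \frac{46}{43}} = \sqrt{\frac{4770}{43}} = \frac{3 \sqrt{22790}}{43}$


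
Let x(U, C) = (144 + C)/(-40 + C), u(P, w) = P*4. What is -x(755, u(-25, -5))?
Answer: 11/35 ≈ 0.31429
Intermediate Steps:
u(P, w) = 4*P
x(U, C) = (144 + C)/(-40 + C)
-x(755, u(-25, -5)) = -(144 + 4*(-25))/(-40 + 4*(-25)) = -(144 - 100)/(-40 - 100) = -44/(-140) = -(-1)*44/140 = -1*(-11/35) = 11/35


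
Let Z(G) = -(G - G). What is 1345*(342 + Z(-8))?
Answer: 459990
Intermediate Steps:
Z(G) = 0 (Z(G) = -1*0 = 0)
1345*(342 + Z(-8)) = 1345*(342 + 0) = 1345*342 = 459990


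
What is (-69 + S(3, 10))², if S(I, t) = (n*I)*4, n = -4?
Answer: 13689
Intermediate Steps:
S(I, t) = -16*I (S(I, t) = -4*I*4 = -16*I)
(-69 + S(3, 10))² = (-69 - 16*3)² = (-69 - 48)² = (-117)² = 13689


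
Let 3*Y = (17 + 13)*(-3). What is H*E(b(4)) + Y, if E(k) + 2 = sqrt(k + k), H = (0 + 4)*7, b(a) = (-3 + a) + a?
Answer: -86 + 28*sqrt(10) ≈ 2.5438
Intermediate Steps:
b(a) = -3 + 2*a
H = 28 (H = 4*7 = 28)
E(k) = -2 + sqrt(2)*sqrt(k) (E(k) = -2 + sqrt(k + k) = -2 + sqrt(2*k) = -2 + sqrt(2)*sqrt(k))
Y = -30 (Y = ((17 + 13)*(-3))/3 = (30*(-3))/3 = (1/3)*(-90) = -30)
H*E(b(4)) + Y = 28*(-2 + sqrt(2)*sqrt(-3 + 2*4)) - 30 = 28*(-2 + sqrt(2)*sqrt(-3 + 8)) - 30 = 28*(-2 + sqrt(2)*sqrt(5)) - 30 = 28*(-2 + sqrt(10)) - 30 = (-56 + 28*sqrt(10)) - 30 = -86 + 28*sqrt(10)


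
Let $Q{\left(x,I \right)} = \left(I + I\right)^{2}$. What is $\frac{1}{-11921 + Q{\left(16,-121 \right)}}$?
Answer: $\frac{1}{46643} \approx 2.1439 \cdot 10^{-5}$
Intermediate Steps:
$Q{\left(x,I \right)} = 4 I^{2}$ ($Q{\left(x,I \right)} = \left(2 I\right)^{2} = 4 I^{2}$)
$\frac{1}{-11921 + Q{\left(16,-121 \right)}} = \frac{1}{-11921 + 4 \left(-121\right)^{2}} = \frac{1}{-11921 + 4 \cdot 14641} = \frac{1}{-11921 + 58564} = \frac{1}{46643}$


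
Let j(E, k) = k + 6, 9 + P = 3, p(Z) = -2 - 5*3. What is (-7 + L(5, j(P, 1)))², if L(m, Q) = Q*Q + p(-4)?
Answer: 625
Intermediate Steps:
p(Z) = -17 (p(Z) = -2 - 15 = -17)
P = -6 (P = -9 + 3 = -6)
j(E, k) = 6 + k
L(m, Q) = -17 + Q² (L(m, Q) = Q*Q - 17 = Q² - 17 = -17 + Q²)
(-7 + L(5, j(P, 1)))² = (-7 + (-17 + (6 + 1)²))² = (-7 + (-17 + 7²))² = (-7 + (-17 + 49))² = (-7 + 32)² = 25² = 625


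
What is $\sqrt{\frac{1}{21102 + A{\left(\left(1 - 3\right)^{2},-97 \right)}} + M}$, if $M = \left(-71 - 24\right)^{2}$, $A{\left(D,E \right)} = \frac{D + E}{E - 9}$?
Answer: $\frac{\sqrt{5017643294201395}}{745635} \approx 95.0$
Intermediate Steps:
$A{\left(D,E \right)} = \frac{D + E}{-9 + E}$
$M = 9025$ ($M = \left(-95\right)^{2} = 9025$)
$\sqrt{\frac{1}{21102 + A{\left(\left(1 - 3\right)^{2},-97 \right)}} + M} = \sqrt{\frac{1}{21102 + \frac{\left(1 - 3\right)^{2} - 97}{-9 - 97}} + 9025} = \sqrt{\frac{1}{21102 + \frac{\left(-2\right)^{2} - 97}{-106}} + 9025} = \sqrt{\frac{1}{21102 - \frac{4 - 97}{106}} + 9025} = \sqrt{\frac{1}{21102 - - \frac{93}{106}} + 9025} = \sqrt{\frac{1}{21102 + \frac{93}{106}} + 9025} = \sqrt{\frac{1}{\frac{2236905}{106}} + 9025} = \sqrt{\frac{106}{2236905} + 9025} = \sqrt{\frac{20188067731}{2236905}} = \frac{\sqrt{5017643294201395}}{745635}$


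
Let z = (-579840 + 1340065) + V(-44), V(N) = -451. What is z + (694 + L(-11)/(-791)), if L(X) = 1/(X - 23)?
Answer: 20452026393/26894 ≈ 7.6047e+5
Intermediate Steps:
L(X) = 1/(-23 + X)
z = 759774 (z = (-579840 + 1340065) - 451 = 760225 - 451 = 759774)
z + (694 + L(-11)/(-791)) = 759774 + (694 + 1/((-791)*(-23 - 11))) = 759774 + (694 - 1/791/(-34)) = 759774 + (694 - 1/791*(-1/34)) = 759774 + (694 + 1/26894) = 759774 + 18664437/26894 = 20452026393/26894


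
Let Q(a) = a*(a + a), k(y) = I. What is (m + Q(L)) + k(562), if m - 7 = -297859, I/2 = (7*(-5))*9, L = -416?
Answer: 47630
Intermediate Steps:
I = -630 (I = 2*((7*(-5))*9) = 2*(-35*9) = 2*(-315) = -630)
k(y) = -630
Q(a) = 2*a**2 (Q(a) = a*(2*a) = 2*a**2)
m = -297852 (m = 7 - 297859 = -297852)
(m + Q(L)) + k(562) = (-297852 + 2*(-416)**2) - 630 = (-297852 + 2*173056) - 630 = (-297852 + 346112) - 630 = 48260 - 630 = 47630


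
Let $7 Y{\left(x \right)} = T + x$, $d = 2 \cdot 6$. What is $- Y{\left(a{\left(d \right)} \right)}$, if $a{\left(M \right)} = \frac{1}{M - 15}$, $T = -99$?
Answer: $\frac{298}{21} \approx 14.19$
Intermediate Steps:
$d = 12$
$a{\left(M \right)} = \frac{1}{-15 + M}$
$Y{\left(x \right)} = - \frac{99}{7} + \frac{x}{7}$ ($Y{\left(x \right)} = \frac{-99 + x}{7} = - \frac{99}{7} + \frac{x}{7}$)
$- Y{\left(a{\left(d \right)} \right)} = - (- \frac{99}{7} + \frac{1}{7 \left(-15 + 12\right)}) = - (- \frac{99}{7} + \frac{1}{7 \left(-3\right)}) = - (- \frac{99}{7} + \frac{1}{7} \left(- \frac{1}{3}\right)) = - (- \frac{99}{7} - \frac{1}{21}) = \left(-1\right) \left(- \frac{298}{21}\right) = \frac{298}{21}$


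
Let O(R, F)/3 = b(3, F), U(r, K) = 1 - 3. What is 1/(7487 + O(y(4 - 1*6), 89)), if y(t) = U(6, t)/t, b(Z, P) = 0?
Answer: 1/7487 ≈ 0.00013356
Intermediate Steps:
U(r, K) = -2
y(t) = -2/t
O(R, F) = 0 (O(R, F) = 3*0 = 0)
1/(7487 + O(y(4 - 1*6), 89)) = 1/(7487 + 0) = 1/7487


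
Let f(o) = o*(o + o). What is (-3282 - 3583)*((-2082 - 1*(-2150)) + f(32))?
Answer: -14526340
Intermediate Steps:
f(o) = 2*o² (f(o) = o*(2*o) = 2*o²)
(-3282 - 3583)*((-2082 - 1*(-2150)) + f(32)) = (-3282 - 3583)*((-2082 - 1*(-2150)) + 2*32²) = -6865*((-2082 + 2150) + 2*1024) = -6865*(68 + 2048) = -6865*2116 = -14526340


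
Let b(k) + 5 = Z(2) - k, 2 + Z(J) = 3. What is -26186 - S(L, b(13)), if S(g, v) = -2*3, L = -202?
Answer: -26180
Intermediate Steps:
Z(J) = 1 (Z(J) = -2 + 3 = 1)
b(k) = -4 - k (b(k) = -5 + (1 - k) = -4 - k)
S(g, v) = -6
-26186 - S(L, b(13)) = -26186 - 1*(-6) = -26186 + 6 = -26180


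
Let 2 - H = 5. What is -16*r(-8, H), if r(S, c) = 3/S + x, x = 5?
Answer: -74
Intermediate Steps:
H = -3 (H = 2 - 1*5 = 2 - 5 = -3)
r(S, c) = 5 + 3/S (r(S, c) = 3/S + 5 = 5 + 3/S)
-16*r(-8, H) = -16*(5 + 3/(-8)) = -16*(5 + 3*(-⅛)) = -16*(5 - 3/8) = -16*37/8 = -74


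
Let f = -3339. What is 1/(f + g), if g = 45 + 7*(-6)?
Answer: -1/3336 ≈ -0.00029976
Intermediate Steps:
g = 3 (g = 45 - 42 = 3)
1/(f + g) = 1/(-3339 + 3) = 1/(-3336) = -1/3336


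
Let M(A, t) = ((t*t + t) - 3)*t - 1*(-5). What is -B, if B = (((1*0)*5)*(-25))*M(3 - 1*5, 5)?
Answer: 0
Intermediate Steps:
M(A, t) = 5 + t*(-3 + t + t²) (M(A, t) = ((t² + t) - 3)*t + 5 = ((t + t²) - 3)*t + 5 = (-3 + t + t²)*t + 5 = t*(-3 + t + t²) + 5 = 5 + t*(-3 + t + t²))
B = 0 (B = (((1*0)*5)*(-25))*(5 + 5² + 5³ - 3*5) = ((0*5)*(-25))*(5 + 25 + 125 - 15) = (0*(-25))*140 = 0*140 = 0)
-B = -1*0 = 0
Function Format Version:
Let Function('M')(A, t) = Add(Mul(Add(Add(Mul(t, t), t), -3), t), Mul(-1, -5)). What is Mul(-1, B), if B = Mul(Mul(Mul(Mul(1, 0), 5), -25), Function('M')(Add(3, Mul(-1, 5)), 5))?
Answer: 0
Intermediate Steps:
Function('M')(A, t) = Add(5, Mul(t, Add(-3, t, Pow(t, 2)))) (Function('M')(A, t) = Add(Mul(Add(Add(Pow(t, 2), t), -3), t), 5) = Add(Mul(Add(Add(t, Pow(t, 2)), -3), t), 5) = Add(Mul(Add(-3, t, Pow(t, 2)), t), 5) = Add(Mul(t, Add(-3, t, Pow(t, 2))), 5) = Add(5, Mul(t, Add(-3, t, Pow(t, 2)))))
B = 0 (B = Mul(Mul(Mul(Mul(1, 0), 5), -25), Add(5, Pow(5, 2), Pow(5, 3), Mul(-3, 5))) = Mul(Mul(Mul(0, 5), -25), Add(5, 25, 125, -15)) = Mul(Mul(0, -25), 140) = Mul(0, 140) = 0)
Mul(-1, B) = Mul(-1, 0) = 0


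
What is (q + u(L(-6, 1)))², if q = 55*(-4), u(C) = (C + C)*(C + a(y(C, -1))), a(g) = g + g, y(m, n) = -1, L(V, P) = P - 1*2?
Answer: 45796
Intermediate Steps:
L(V, P) = -2 + P (L(V, P) = P - 2 = -2 + P)
a(g) = 2*g
u(C) = 2*C*(-2 + C) (u(C) = (C + C)*(C + 2*(-1)) = (2*C)*(C - 2) = (2*C)*(-2 + C) = 2*C*(-2 + C))
q = -220
(q + u(L(-6, 1)))² = (-220 + 2*(-2 + 1)*(-2 + (-2 + 1)))² = (-220 + 2*(-1)*(-2 - 1))² = (-220 + 2*(-1)*(-3))² = (-220 + 6)² = (-214)² = 45796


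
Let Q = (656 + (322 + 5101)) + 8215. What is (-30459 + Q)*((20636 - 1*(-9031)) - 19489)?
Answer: -164527370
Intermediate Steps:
Q = 14294 (Q = (656 + 5423) + 8215 = 6079 + 8215 = 14294)
(-30459 + Q)*((20636 - 1*(-9031)) - 19489) = (-30459 + 14294)*((20636 - 1*(-9031)) - 19489) = -16165*((20636 + 9031) - 19489) = -16165*(29667 - 19489) = -16165*10178 = -164527370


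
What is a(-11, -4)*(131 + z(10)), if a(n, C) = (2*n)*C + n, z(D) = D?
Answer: 10857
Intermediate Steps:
a(n, C) = n + 2*C*n (a(n, C) = 2*C*n + n = n + 2*C*n)
a(-11, -4)*(131 + z(10)) = (-11*(1 + 2*(-4)))*(131 + 10) = -11*(1 - 8)*141 = -11*(-7)*141 = 77*141 = 10857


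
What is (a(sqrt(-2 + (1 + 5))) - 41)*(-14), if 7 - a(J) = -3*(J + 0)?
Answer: 392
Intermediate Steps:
a(J) = 7 + 3*J (a(J) = 7 - (-3)*(J + 0) = 7 - (-3)*J = 7 + 3*J)
(a(sqrt(-2 + (1 + 5))) - 41)*(-14) = ((7 + 3*sqrt(-2 + (1 + 5))) - 41)*(-14) = ((7 + 3*sqrt(-2 + 6)) - 41)*(-14) = ((7 + 3*sqrt(4)) - 41)*(-14) = ((7 + 3*2) - 41)*(-14) = ((7 + 6) - 41)*(-14) = (13 - 41)*(-14) = -28*(-14) = 392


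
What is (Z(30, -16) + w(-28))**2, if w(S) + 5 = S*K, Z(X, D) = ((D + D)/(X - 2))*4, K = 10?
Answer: 4108729/49 ≈ 83852.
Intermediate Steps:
Z(X, D) = 8*D/(-2 + X) (Z(X, D) = ((2*D)/(-2 + X))*4 = (2*D/(-2 + X))*4 = 8*D/(-2 + X))
w(S) = -5 + 10*S (w(S) = -5 + S*10 = -5 + 10*S)
(Z(30, -16) + w(-28))**2 = (8*(-16)/(-2 + 30) + (-5 + 10*(-28)))**2 = (8*(-16)/28 + (-5 - 280))**2 = (8*(-16)*(1/28) - 285)**2 = (-32/7 - 285)**2 = (-2027/7)**2 = 4108729/49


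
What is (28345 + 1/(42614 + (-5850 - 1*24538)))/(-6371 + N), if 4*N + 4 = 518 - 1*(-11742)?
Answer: -346545971/40431382 ≈ -8.5712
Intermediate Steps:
N = 3064 (N = -1 + (518 - 1*(-11742))/4 = -1 + (518 + 11742)/4 = -1 + (1/4)*12260 = -1 + 3065 = 3064)
(28345 + 1/(42614 + (-5850 - 1*24538)))/(-6371 + N) = (28345 + 1/(42614 + (-5850 - 1*24538)))/(-6371 + 3064) = (28345 + 1/(42614 + (-5850 - 24538)))/(-3307) = (28345 + 1/(42614 - 30388))*(-1/3307) = (28345 + 1/12226)*(-1/3307) = (346545971/12226)*(-1/3307) = -346545971/40431382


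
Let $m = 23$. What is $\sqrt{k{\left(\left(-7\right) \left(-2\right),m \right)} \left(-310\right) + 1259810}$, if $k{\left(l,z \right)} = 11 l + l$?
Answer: $\sqrt{1207730} \approx 1099.0$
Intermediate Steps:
$k{\left(l,z \right)} = 12 l$
$\sqrt{k{\left(\left(-7\right) \left(-2\right),m \right)} \left(-310\right) + 1259810} = \sqrt{12 \left(\left(-7\right) \left(-2\right)\right) \left(-310\right) + 1259810} = \sqrt{12 \cdot 14 \left(-310\right) + 1259810} = \sqrt{168 \left(-310\right) + 1259810} = \sqrt{-52080 + 1259810} = \sqrt{1207730}$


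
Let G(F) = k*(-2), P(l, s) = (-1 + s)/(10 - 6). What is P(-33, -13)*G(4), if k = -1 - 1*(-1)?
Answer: 0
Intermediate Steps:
k = 0 (k = -1 + 1 = 0)
P(l, s) = -¼ + s/4 (P(l, s) = (-1 + s)/4 = (-1 + s)*(¼) = -¼ + s/4)
G(F) = 0 (G(F) = 0*(-2) = 0)
P(-33, -13)*G(4) = (-¼ + (¼)*(-13))*0 = (-¼ - 13/4)*0 = -7/2*0 = 0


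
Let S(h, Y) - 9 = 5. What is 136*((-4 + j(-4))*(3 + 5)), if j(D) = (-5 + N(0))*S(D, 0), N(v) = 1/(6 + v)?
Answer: -233920/3 ≈ -77973.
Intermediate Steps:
S(h, Y) = 14 (S(h, Y) = 9 + 5 = 14)
j(D) = -203/3 (j(D) = (-5 + 1/(6 + 0))*14 = (-5 + 1/6)*14 = (-5 + ⅙)*14 = -29/6*14 = -203/3)
136*((-4 + j(-4))*(3 + 5)) = 136*((-4 - 203/3)*(3 + 5)) = 136*(-215/3*8) = 136*(-1720/3) = -233920/3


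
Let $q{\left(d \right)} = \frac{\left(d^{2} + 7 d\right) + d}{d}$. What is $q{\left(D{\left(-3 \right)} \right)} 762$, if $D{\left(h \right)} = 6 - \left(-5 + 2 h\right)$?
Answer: $19050$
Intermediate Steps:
$D{\left(h \right)} = 11 - 2 h$
$q{\left(d \right)} = \frac{d^{2} + 8 d}{d}$
$q{\left(D{\left(-3 \right)} \right)} 762 = \left(8 + \left(11 - -6\right)\right) 762 = \left(8 + \left(11 + 6\right)\right) 762 = \left(8 + 17\right) 762 = 25 \cdot 762 = 19050$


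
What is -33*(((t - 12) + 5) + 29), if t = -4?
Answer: -594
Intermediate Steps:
-33*(((t - 12) + 5) + 29) = -33*(((-4 - 12) + 5) + 29) = -33*((-16 + 5) + 29) = -33*(-11 + 29) = -33*18 = -594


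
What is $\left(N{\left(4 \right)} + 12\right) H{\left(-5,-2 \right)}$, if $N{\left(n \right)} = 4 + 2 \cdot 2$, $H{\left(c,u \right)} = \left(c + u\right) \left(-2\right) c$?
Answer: $-1400$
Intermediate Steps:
$H{\left(c,u \right)} = c \left(- 2 c - 2 u\right)$ ($H{\left(c,u \right)} = \left(- 2 c - 2 u\right) c = c \left(- 2 c - 2 u\right)$)
$N{\left(n \right)} = 8$ ($N{\left(n \right)} = 4 + 4 = 8$)
$\left(N{\left(4 \right)} + 12\right) H{\left(-5,-2 \right)} = \left(8 + 12\right) \left(\left(-2\right) \left(-5\right) \left(-5 - 2\right)\right) = 20 \left(\left(-2\right) \left(-5\right) \left(-7\right)\right) = 20 \left(-70\right) = -1400$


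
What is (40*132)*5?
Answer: 26400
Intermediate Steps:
(40*132)*5 = 5280*5 = 26400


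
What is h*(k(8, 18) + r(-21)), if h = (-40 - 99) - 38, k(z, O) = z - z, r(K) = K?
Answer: 3717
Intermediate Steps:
k(z, O) = 0
h = -177 (h = -139 - 38 = -177)
h*(k(8, 18) + r(-21)) = -177*(0 - 21) = -177*(-21) = 3717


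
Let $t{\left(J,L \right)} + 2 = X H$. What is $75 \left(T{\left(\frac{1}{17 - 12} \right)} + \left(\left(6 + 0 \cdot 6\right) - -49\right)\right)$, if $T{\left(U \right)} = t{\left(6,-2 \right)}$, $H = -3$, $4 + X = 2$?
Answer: $4425$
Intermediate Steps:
$X = -2$ ($X = -4 + 2 = -2$)
$t{\left(J,L \right)} = 4$ ($t{\left(J,L \right)} = -2 - -6 = -2 + 6 = 4$)
$T{\left(U \right)} = 4$
$75 \left(T{\left(\frac{1}{17 - 12} \right)} + \left(\left(6 + 0 \cdot 6\right) - -49\right)\right) = 75 \left(4 + \left(\left(6 + 0 \cdot 6\right) - -49\right)\right) = 75 \left(4 + \left(\left(6 + 0\right) + 49\right)\right) = 75 \left(4 + \left(6 + 49\right)\right) = 75 \left(4 + 55\right) = 75 \cdot 59 = 4425$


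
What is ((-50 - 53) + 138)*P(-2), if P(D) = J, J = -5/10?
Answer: -35/2 ≈ -17.500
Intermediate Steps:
J = -1/2 (J = -5*1/10 = -1/2 ≈ -0.50000)
P(D) = -1/2
((-50 - 53) + 138)*P(-2) = ((-50 - 53) + 138)*(-1/2) = (-103 + 138)*(-1/2) = 35*(-1/2) = -35/2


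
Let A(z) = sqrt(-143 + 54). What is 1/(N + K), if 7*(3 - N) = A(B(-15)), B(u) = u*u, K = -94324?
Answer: -4621729/435926101098 + 7*I*sqrt(89)/435926101098 ≈ -1.0602e-5 + 1.5149e-10*I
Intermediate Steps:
B(u) = u**2
A(z) = I*sqrt(89) (A(z) = sqrt(-89) = I*sqrt(89))
N = 3 - I*sqrt(89)/7 ≈ 3.0 - 1.3477*I
1/(N + K) = 1/((3 - I*sqrt(89)/7) - 94324) = 1/(-94321 - I*sqrt(89)/7)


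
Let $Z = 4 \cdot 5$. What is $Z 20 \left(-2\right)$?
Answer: $-800$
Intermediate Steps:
$Z = 20$
$Z 20 \left(-2\right) = 20 \cdot 20 \left(-2\right) = 400 \left(-2\right) = -800$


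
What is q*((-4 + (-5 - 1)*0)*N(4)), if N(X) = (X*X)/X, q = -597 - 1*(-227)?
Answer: 5920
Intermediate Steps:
q = -370 (q = -597 + 227 = -370)
N(X) = X (N(X) = X²/X = X)
q*((-4 + (-5 - 1)*0)*N(4)) = -370*(-4 + (-5 - 1)*0)*4 = -370*(-4 - 6*0)*4 = -370*(-4 + 0)*4 = -(-1480)*4 = -370*(-16) = 5920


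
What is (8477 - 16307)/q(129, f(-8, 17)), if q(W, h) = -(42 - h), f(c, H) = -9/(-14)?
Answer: 36540/193 ≈ 189.33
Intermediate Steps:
f(c, H) = 9/14 (f(c, H) = -9*(-1/14) = 9/14)
q(W, h) = -42 + h
(8477 - 16307)/q(129, f(-8, 17)) = (8477 - 16307)/(-42 + 9/14) = -7830/(-579/14) = -7830*(-14/579) = 36540/193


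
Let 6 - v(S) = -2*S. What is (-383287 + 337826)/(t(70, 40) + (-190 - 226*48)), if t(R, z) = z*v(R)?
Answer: 45461/5198 ≈ 8.7459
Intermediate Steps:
v(S) = 6 + 2*S (v(S) = 6 - (-2)*S = 6 + 2*S)
t(R, z) = z*(6 + 2*R)
(-383287 + 337826)/(t(70, 40) + (-190 - 226*48)) = (-383287 + 337826)/(2*40*(3 + 70) + (-190 - 226*48)) = -45461/(2*40*73 + (-190 - 10848)) = -45461/(5840 - 11038) = -45461/(-5198) = -45461*(-1/5198) = 45461/5198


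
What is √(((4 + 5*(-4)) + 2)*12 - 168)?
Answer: 4*I*√21 ≈ 18.33*I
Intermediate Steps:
√(((4 + 5*(-4)) + 2)*12 - 168) = √(((4 - 20) + 2)*12 - 168) = √((-16 + 2)*12 - 168) = √(-14*12 - 168) = √(-168 - 168) = √(-336) = 4*I*√21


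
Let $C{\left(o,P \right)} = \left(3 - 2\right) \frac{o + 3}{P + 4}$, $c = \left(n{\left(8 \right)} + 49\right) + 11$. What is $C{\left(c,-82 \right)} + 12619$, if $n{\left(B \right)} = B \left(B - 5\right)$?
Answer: $\frac{328065}{26} \approx 12618.0$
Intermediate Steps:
$n{\left(B \right)} = B \left(-5 + B\right)$
$c = 84$ ($c = \left(8 \left(-5 + 8\right) + 49\right) + 11 = \left(8 \cdot 3 + 49\right) + 11 = \left(24 + 49\right) + 11 = 73 + 11 = 84$)
$C{\left(o,P \right)} = \frac{3 + o}{4 + P}$ ($C{\left(o,P \right)} = 1 \frac{3 + o}{4 + P} = \frac{3 + o}{4 + P}$)
$C{\left(c,-82 \right)} + 12619 = \frac{3 + 84}{4 - 82} + 12619 = \frac{1}{-78} \cdot 87 + 12619 = \left(- \frac{1}{78}\right) 87 + 12619 = - \frac{29}{26} + 12619 = \frac{328065}{26}$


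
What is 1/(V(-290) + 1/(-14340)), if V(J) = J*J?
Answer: 14340/1205993999 ≈ 1.1891e-5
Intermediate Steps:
V(J) = J²
1/(V(-290) + 1/(-14340)) = 1/((-290)² + 1/(-14340)) = 1/(84100 - 1/14340) = 1/(1205993999/14340) = 14340/1205993999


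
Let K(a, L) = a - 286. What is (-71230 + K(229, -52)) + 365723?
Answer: 294436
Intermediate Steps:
K(a, L) = -286 + a
(-71230 + K(229, -52)) + 365723 = (-71230 + (-286 + 229)) + 365723 = (-71230 - 57) + 365723 = -71287 + 365723 = 294436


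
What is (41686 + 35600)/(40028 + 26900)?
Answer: 38643/33464 ≈ 1.1548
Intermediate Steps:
(41686 + 35600)/(40028 + 26900) = 77286/66928 = 77286*(1/66928) = 38643/33464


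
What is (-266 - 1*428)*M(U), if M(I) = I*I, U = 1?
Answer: -694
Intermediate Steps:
M(I) = I**2
(-266 - 1*428)*M(U) = (-266 - 1*428)*1**2 = (-266 - 428)*1 = -694*1 = -694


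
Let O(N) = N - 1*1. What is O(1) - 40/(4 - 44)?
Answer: 1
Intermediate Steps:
O(N) = -1 + N (O(N) = N - 1 = -1 + N)
O(1) - 40/(4 - 44) = (-1 + 1) - 40/(4 - 44) = 0 - 40/(-40) = 0 - 1/40*(-40) = 0 + 1 = 1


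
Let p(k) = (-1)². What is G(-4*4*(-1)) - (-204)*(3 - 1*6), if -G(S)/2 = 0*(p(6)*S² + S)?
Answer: -612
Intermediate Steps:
p(k) = 1
G(S) = 0 (G(S) = -0*(1*S² + S) = -0*(S² + S) = -0*(S + S²) = -2*0 = 0)
G(-4*4*(-1)) - (-204)*(3 - 1*6) = 0 - (-204)*(3 - 1*6) = 0 - (-204)*(3 - 6) = 0 - (-204)*(-3) = 0 - 51*12 = 0 - 612 = -612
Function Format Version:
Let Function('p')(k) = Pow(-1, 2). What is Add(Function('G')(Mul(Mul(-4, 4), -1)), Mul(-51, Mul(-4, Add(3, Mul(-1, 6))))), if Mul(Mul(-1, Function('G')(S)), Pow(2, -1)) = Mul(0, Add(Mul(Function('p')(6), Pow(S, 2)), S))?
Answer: -612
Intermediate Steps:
Function('p')(k) = 1
Function('G')(S) = 0 (Function('G')(S) = Mul(-2, Mul(0, Add(Mul(1, Pow(S, 2)), S))) = Mul(-2, Mul(0, Add(Pow(S, 2), S))) = Mul(-2, Mul(0, Add(S, Pow(S, 2)))) = Mul(-2, 0) = 0)
Add(Function('G')(Mul(Mul(-4, 4), -1)), Mul(-51, Mul(-4, Add(3, Mul(-1, 6))))) = Add(0, Mul(-51, Mul(-4, Add(3, Mul(-1, 6))))) = Add(0, Mul(-51, Mul(-4, Add(3, -6)))) = Add(0, Mul(-51, Mul(-4, -3))) = Add(0, Mul(-51, 12)) = Add(0, -612) = -612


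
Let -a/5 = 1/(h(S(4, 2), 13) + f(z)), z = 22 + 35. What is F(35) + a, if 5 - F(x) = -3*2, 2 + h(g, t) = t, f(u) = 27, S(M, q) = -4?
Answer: 413/38 ≈ 10.868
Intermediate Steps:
z = 57
h(g, t) = -2 + t
F(x) = 11 (F(x) = 5 - (-3)*2 = 5 - 1*(-6) = 5 + 6 = 11)
a = -5/38 (a = -5/((-2 + 13) + 27) = -5/(11 + 27) = -5/38 ≈ -0.13158)
F(35) + a = 11 - 5/38 = 413/38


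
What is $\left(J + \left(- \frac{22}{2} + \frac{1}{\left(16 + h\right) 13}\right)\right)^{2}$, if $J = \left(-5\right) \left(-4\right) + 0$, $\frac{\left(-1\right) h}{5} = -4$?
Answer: $\frac{17749369}{219024} \approx 81.038$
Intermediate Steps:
$h = 20$ ($h = \left(-5\right) \left(-4\right) = 20$)
$J = 20$ ($J = 20 + 0 = 20$)
$\left(J + \left(- \frac{22}{2} + \frac{1}{\left(16 + h\right) 13}\right)\right)^{2} = \left(20 - \left(11 - \frac{1}{\left(16 + 20\right) 13}\right)\right)^{2} = \left(20 - \left(11 - \frac{1}{36} \cdot \frac{1}{13}\right)\right)^{2} = \left(20 + \left(-11 + \frac{1}{36} \cdot \frac{1}{13}\right)\right)^{2} = \left(20 + \left(-11 + \frac{1}{468}\right)\right)^{2} = \left(20 - \frac{5147}{468}\right)^{2} = \left(\frac{4213}{468}\right)^{2} = \frac{17749369}{219024}$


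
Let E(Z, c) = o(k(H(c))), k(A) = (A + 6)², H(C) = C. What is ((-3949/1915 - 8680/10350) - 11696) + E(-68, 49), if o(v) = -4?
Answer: -4639088387/396405 ≈ -11703.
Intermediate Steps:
k(A) = (6 + A)²
E(Z, c) = -4
((-3949/1915 - 8680/10350) - 11696) + E(-68, 49) = ((-3949/1915 - 8680/10350) - 11696) - 4 = ((-3949*1/1915 - 8680*1/10350) - 11696) - 4 = ((-3949/1915 - 868/1035) - 11696) - 4 = (-1149887/396405 - 11696) - 4 = -4637502767/396405 - 4 = -4639088387/396405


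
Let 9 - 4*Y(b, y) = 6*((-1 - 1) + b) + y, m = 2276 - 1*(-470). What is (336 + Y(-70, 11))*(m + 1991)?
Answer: 4201719/2 ≈ 2.1009e+6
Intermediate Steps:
m = 2746 (m = 2276 + 470 = 2746)
Y(b, y) = 21/4 - 3*b/2 - y/4 (Y(b, y) = 9/4 - (6*((-1 - 1) + b) + y)/4 = 9/4 - (6*(-2 + b) + y)/4 = 9/4 - ((-12 + 6*b) + y)/4 = 9/4 - (-12 + y + 6*b)/4 = 9/4 + (3 - 3*b/2 - y/4) = 21/4 - 3*b/2 - y/4)
(336 + Y(-70, 11))*(m + 1991) = (336 + (21/4 - 3/2*(-70) - ¼*11))*(2746 + 1991) = (336 + (21/4 + 105 - 11/4))*4737 = (336 + 215/2)*4737 = (887/2)*4737 = 4201719/2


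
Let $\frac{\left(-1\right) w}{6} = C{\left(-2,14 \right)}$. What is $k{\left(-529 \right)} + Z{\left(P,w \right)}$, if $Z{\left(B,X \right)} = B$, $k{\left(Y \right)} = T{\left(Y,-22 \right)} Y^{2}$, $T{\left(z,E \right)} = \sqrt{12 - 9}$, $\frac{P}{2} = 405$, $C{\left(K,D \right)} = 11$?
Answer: $810 + 279841 \sqrt{3} \approx 4.8551 \cdot 10^{5}$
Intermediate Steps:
$P = 810$ ($P = 2 \cdot 405 = 810$)
$T{\left(z,E \right)} = \sqrt{3}$
$w = -66$ ($w = \left(-6\right) 11 = -66$)
$k{\left(Y \right)} = \sqrt{3} Y^{2}$
$k{\left(-529 \right)} + Z{\left(P,w \right)} = \sqrt{3} \left(-529\right)^{2} + 810 = \sqrt{3} \cdot 279841 + 810 = 279841 \sqrt{3} + 810 = 810 + 279841 \sqrt{3}$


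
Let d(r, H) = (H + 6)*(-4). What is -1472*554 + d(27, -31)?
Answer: -815388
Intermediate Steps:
d(r, H) = -24 - 4*H (d(r, H) = (6 + H)*(-4) = -24 - 4*H)
-1472*554 + d(27, -31) = -1472*554 + (-24 - 4*(-31)) = -815488 + (-24 + 124) = -815488 + 100 = -815388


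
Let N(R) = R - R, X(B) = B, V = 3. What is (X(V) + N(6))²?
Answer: 9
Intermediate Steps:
N(R) = 0
(X(V) + N(6))² = (3 + 0)² = 3² = 9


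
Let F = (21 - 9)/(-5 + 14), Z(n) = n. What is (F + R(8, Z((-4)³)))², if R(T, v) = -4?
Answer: 64/9 ≈ 7.1111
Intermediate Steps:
F = 4/3 (F = 12/9 = 12*(⅑) = 4/3 ≈ 1.3333)
(F + R(8, Z((-4)³)))² = (4/3 - 4)² = (-8/3)² = 64/9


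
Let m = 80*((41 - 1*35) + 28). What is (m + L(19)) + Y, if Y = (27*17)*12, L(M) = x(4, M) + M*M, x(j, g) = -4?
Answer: 8585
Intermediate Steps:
m = 2720 (m = 80*((41 - 35) + 28) = 80*(6 + 28) = 80*34 = 2720)
L(M) = -4 + M² (L(M) = -4 + M*M = -4 + M²)
Y = 5508 (Y = 459*12 = 5508)
(m + L(19)) + Y = (2720 + (-4 + 19²)) + 5508 = (2720 + (-4 + 361)) + 5508 = (2720 + 357) + 5508 = 3077 + 5508 = 8585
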